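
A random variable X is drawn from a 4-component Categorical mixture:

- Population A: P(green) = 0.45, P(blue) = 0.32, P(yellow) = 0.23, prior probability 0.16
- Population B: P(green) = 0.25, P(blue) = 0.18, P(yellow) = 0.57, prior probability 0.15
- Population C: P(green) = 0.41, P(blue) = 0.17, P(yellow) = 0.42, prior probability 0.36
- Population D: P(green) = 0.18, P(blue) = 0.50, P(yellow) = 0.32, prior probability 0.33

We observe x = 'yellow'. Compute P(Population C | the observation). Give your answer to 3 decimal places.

0.399

Apply Bayes' rule: the posterior for each component is proportional to its prior times its likelihood at x.
Categorical probabilities:
  L_A = P(yellow | comp) = 0.23
  L_B = P(yellow | comp) = 0.57
  L_C = P(yellow | comp) = 0.42
  L_D = P(yellow | comp) = 0.32
Prior × likelihood for each component:
  P(Z=A)·L_A = 0.16 × 0.23 = 0.0368
  P(Z=B)·L_B = 0.15 × 0.57 = 0.0855
  P(Z=C)·L_C = 0.36 × 0.42 = 0.1512
  P(Z=D)·L_D = 0.33 × 0.32 = 0.1056
Normaliser: 0.0368 + 0.0855 + 0.1512 + 0.1056 = 0.3791
So the posterior for Population C is 0.1512 / 0.3791 ≈ 0.399.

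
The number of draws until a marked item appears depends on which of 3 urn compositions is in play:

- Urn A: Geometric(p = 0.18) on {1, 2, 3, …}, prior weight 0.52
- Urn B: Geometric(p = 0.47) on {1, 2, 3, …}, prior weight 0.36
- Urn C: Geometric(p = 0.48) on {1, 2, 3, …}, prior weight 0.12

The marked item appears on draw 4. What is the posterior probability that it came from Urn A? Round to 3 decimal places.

0.608

Apply Bayes' rule: the posterior for each component is proportional to its prior times its likelihood at x.
Component likelihoods at x = 4:
  f_A = 0.18·(1−0.18)^3 = 0.18·0.551368 = 0.0992462
  f_B = 0.47·(1−0.47)^3 = 0.47·0.148877 = 0.0699722
  f_C = 0.48·(1−0.48)^3 = 0.48·0.140608 = 0.0674918
Unnormalised posteriors:
  π_A·f_A = 0.52 × 0.0992462 = 0.051608
  π_B·f_B = 0.36 × 0.0699722 = 0.02519
  π_C·f_C = 0.12 × 0.0674918 = 0.00809902
Normaliser: 0.051608 + 0.02519 + 0.00809902 = 0.0848971
P(Urn A | 4) = 0.051608 / 0.0848971 ≈ 0.608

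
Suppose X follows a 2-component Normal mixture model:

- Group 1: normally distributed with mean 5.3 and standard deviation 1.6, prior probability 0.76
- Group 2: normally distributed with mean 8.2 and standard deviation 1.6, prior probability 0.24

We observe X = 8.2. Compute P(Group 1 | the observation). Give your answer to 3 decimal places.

Posterior ∝ prior × likelihood, so P(k | x) ∝ π_k f_k(x); normalise over all components.
Evaluate each component's likelihood at the observed value:
  L_1 = 0.0482422
  L_2 = 0.249339
Unnormalised posteriors:
  π_1·L_1 = 0.76 × 0.0482422 = 0.0366641
  π_2·L_2 = 0.24 × 0.249339 = 0.0598413
Evidence: 0.0366641 + 0.0598413 = 0.0965054
So the posterior for Group 1 is 0.0366641 / 0.0965054 ≈ 0.380.

0.380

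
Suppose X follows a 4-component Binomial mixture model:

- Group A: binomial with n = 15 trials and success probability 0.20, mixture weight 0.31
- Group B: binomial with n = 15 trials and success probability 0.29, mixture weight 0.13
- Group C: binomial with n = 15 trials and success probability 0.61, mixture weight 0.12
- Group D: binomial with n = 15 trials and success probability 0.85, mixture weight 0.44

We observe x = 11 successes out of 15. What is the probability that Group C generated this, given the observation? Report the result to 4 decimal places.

0.2445

The responsibility of component k is P(Z=k) f_k(x) divided by Σ_j P(Z=j) f_j(x).
Evaluate each component's likelihood at the observed value:
  L_A = C(15,11)·0.20^11·0.80^4 = 1365·2.048e-08·0.4096 = 1.14504e-05
  L_B = C(15,11)·0.29^11·0.71^4 = 1365·1.22005e-06·0.254117 = 0.000423198
  L_C = C(15,11)·0.61^11·0.39^4 = 1365·0.00435139·0.0231344 = 0.13741
  L_D = C(15,11)·0.85^11·0.15^4 = 1365·0.167343·0.00050625 = 0.115639
Multiply by the mixture weights:
  P(Z=A)·L_A = 0.31 × 1.14504e-05 = 3.54964e-06
  P(Z=B)·L_B = 0.13 × 0.000423198 = 5.50158e-05
  P(Z=C)·L_C = 0.12 × 0.13741 = 0.0164892
  P(Z=D)·L_D = 0.44 × 0.115639 = 0.0508813
Sum: 3.54964e-06 + 5.50158e-05 + 0.0164892 + 0.0508813 = 0.0674291
P(Group C | the observation) ≈ 0.2445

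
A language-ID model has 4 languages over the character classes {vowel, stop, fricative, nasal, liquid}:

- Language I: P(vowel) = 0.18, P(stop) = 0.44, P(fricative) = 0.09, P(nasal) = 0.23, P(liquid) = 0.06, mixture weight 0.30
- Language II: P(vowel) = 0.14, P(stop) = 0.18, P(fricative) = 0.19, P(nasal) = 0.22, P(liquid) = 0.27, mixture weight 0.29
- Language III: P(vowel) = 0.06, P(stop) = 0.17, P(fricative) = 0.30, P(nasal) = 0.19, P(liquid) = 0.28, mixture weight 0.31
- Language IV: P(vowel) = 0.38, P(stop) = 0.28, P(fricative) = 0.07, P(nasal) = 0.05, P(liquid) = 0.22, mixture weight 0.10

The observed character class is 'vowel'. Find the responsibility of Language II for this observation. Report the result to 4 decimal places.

0.2685

Posterior ∝ prior × likelihood, so P(k | x) ∝ P(Z=k) f_k(x); normalise over all components.
Evaluate each component's likelihood at the observed value:
  p_I = 0.18
  p_II = 0.14
  p_III = 0.06
  p_IV = 0.38
Multiply by the mixture weights:
  P(Z=I)·p_I = 0.30 × 0.18 = 0.054
  P(Z=II)·p_II = 0.29 × 0.14 = 0.0406
  P(Z=III)·p_III = 0.31 × 0.06 = 0.0186
  P(Z=IV)·p_IV = 0.10 × 0.38 = 0.038
Sum: 0.054 + 0.0406 + 0.0186 + 0.038 = 0.1512
P(Language II | x) ≈ 0.2685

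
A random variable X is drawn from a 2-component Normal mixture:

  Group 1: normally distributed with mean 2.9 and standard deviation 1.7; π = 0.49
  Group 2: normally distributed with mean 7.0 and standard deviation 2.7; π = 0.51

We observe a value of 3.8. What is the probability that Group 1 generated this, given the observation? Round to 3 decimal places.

The responsibility of component k is π_k f_k(x) divided by Σ_j π_j f_j(x).
Component likelihoods at x = 3.8:
  f_1 = (1/(1.7·√(2π)))·exp(−(3.8−2.9)²/(2·1.7²)) = 0.234672·exp(-0.14014) = 0.203986
  f_2 = (1/(2.7·√(2π)))·exp(−(3.8−7.0)²/(2·2.7²)) = 0.147756·exp(-0.70233) = 0.0732028
Unnormalised posteriors:
  π_1·f_1 = 0.49 × 0.203986 = 0.099953
  π_2·f_2 = 0.51 × 0.0732028 = 0.0373334
Evidence: 0.099953 + 0.0373334 = 0.137286
P(Group 1 | x) = 0.099953 / 0.137286 ≈ 0.728

0.728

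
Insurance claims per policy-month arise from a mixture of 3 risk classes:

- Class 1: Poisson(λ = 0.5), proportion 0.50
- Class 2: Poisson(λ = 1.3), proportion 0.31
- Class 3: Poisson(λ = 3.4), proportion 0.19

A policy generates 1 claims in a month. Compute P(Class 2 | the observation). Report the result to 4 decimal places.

By Bayes' theorem, P(k | x) = π_k f_k(x) / Σ_j π_j f_j(x).
Poisson probabilities:
  p_1 = 0.303265
  p_2 = 0.354291
  p_3 = 0.113469
Unnormalised posteriors:
  π_1·p_1 = 0.50 × 0.303265 = 0.151633
  π_2·p_2 = 0.31 × 0.354291 = 0.10983
  π_3·p_3 = 0.19 × 0.113469 = 0.0215591
Marginal: 0.151633 + 0.10983 + 0.0215591 = 0.283022
Responsibility of Class 2: 0.10983 / 0.283022 ≈ 0.3881

0.3881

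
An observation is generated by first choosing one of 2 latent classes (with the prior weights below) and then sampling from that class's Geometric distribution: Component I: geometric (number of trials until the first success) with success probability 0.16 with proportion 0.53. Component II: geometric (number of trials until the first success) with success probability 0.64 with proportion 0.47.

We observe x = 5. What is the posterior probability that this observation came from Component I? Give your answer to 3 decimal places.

0.893

The responsibility of component k is π_k f_k(x) divided by Σ_j π_j f_j(x).
Evaluate each component's likelihood at the observed value:
  p_I = 0.16·(1−0.16)^4 = 0.16·0.497871 = 0.0796594
  p_II = 0.64·(1−0.64)^4 = 0.64·0.0167962 = 0.0107495
Weight by the priors:
  π_I·p_I = 0.53 × 0.0796594 = 0.0422195
  π_II·p_II = 0.47 × 0.0107495 = 0.00505228
Denominator: 0.0422195 + 0.00505228 = 0.0472718
P(Component I | the observation) ≈ 0.893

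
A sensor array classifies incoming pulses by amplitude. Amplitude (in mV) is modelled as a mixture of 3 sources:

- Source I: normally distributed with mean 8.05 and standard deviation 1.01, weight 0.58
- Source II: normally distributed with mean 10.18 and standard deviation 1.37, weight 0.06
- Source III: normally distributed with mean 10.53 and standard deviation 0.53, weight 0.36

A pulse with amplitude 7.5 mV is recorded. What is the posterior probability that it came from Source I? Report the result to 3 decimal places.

0.987

The responsibility of component k is w_k f_k(x) divided by Σ_j w_j f_j(x).
Component likelihoods at x = 7.5 mV:
  p_I = (1/(1.01·√(2π)))·exp(−(7.5−8.05)²/(2·1.01²)) = 0.394992·exp(-0.14827) = 0.340562
  p_II = (1/(1.37·√(2π)))·exp(−(7.5−10.18)²/(2·1.37²)) = 0.291199·exp(-1.91337) = 0.0429758
  p_III = (1/(0.53·√(2π)))·exp(−(7.5−10.53)²/(2·0.53²)) = 0.752721·exp(-16.34194) = 6.01757e-08
Unnormalised posteriors:
  w_I·p_I = 0.58 × 0.340562 = 0.197526
  w_II·p_II = 0.06 × 0.0429758 = 0.00257855
  w_III·p_III = 0.36 × 6.01757e-08 = 2.16633e-08
Evidence: 0.197526 + 0.00257855 + 2.16633e-08 = 0.200104
So the posterior for Source I is 0.197526 / 0.200104 ≈ 0.987.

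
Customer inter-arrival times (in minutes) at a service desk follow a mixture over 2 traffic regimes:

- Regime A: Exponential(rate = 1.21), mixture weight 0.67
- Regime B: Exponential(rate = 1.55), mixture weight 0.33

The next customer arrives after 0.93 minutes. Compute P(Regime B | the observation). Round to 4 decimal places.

The responsibility of component k is w_k f_k(x) divided by Σ_j w_j f_j(x).
Component likelihoods at x = 0.93 minutes:
  f_A = 1.21·e^(−1.21·0.93) = 1.21·e^(−1.1253) = 0.392712
  f_B = 1.55·e^(−1.55·0.93) = 1.55·e^(−1.4415) = 0.366688
Weight by the priors:
  w_A·f_A = 0.67 × 0.392712 = 0.263117
  w_B·f_B = 0.33 × 0.366688 = 0.121007
Marginal: 0.263117 + 0.121007 = 0.384124
So the posterior for Regime B is 0.121007 / 0.384124 ≈ 0.3150.

0.3150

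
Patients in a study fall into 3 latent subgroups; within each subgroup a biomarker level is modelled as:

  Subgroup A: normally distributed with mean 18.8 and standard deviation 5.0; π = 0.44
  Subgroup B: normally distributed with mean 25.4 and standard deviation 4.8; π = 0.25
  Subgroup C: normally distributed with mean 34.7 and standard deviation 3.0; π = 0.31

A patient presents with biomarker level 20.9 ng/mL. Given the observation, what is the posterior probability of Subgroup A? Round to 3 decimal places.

0.706

By Bayes' theorem, P(k | x) = π_k f_k(x) / Σ_j π_j f_j(x).
Component likelihoods at x = 20.9 ng/mL:
  p_A = 0.0730525
  p_B = 0.0535571
  p_C = 3.38028e-06
Prior × likelihood for each component:
  π_A·p_A = 0.44 × 0.0730525 = 0.0321431
  π_B·p_B = 0.25 × 0.0535571 = 0.0133893
  π_C·p_C = 0.31 × 3.38028e-06 = 1.04789e-06
Sum: 0.0321431 + 0.0133893 + 1.04789e-06 = 0.0455334
Responsibility of Subgroup A: 0.0321431 / 0.0455334 ≈ 0.706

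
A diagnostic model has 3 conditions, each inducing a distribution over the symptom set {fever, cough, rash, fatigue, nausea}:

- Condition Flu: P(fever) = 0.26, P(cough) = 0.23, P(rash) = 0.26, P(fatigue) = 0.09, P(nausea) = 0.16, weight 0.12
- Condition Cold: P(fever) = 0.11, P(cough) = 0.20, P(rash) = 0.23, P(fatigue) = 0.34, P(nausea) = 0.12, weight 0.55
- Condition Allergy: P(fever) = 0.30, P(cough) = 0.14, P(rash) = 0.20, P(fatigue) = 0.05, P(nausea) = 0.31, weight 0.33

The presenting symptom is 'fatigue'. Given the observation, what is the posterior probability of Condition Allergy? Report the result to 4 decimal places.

P(component k | x) = π_k·f_k(x) / marginal(x), where marginal(x) = Σ_j π_j·f_j(x).
Component likelihoods at x = 'fatigue':
  L_Flu = P(fatigue | comp) = 0.09
  L_Cold = P(fatigue | comp) = 0.34
  L_Allergy = P(fatigue | comp) = 0.05
Prior × likelihood for each component:
  π_Flu·L_Flu = 0.12 × 0.09 = 0.0108
  π_Cold·L_Cold = 0.55 × 0.34 = 0.187
  π_Allergy·L_Allergy = 0.33 × 0.05 = 0.0165
Denominator: 0.0108 + 0.187 + 0.0165 = 0.2143
P(Condition Allergy | the observation) ≈ 0.0770

0.0770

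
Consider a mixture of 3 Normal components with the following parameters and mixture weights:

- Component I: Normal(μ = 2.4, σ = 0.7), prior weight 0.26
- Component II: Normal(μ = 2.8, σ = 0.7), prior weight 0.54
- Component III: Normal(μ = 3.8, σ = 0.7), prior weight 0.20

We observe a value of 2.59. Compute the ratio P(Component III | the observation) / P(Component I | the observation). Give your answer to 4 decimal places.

The posterior odds equal the prior odds times the likelihood ratio: (P(Z=i)/P(Z=j))·(f_i(x)/f_j(x)).
Evaluate each component's likelihood at the observed value:
  p_I = 0.549306
  p_II = 0.54484
  p_III = 0.127934
Odds = (0.20/0.26) × (0.127934/0.549306) = 0.769231 × 0.232901 ≈ 0.1792

0.1792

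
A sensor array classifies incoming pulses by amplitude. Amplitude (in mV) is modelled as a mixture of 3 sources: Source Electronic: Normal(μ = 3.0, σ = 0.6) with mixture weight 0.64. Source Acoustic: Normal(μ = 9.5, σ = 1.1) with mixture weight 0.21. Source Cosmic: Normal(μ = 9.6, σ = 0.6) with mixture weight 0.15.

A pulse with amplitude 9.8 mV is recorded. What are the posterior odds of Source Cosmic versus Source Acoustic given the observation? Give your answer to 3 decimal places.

1.286

Since P(k|x) ∝ π_k f_k(x), the posterior odds are π_i f_i(x) / (π_j f_j(x)).
Normal densities:
  L_Electronic = 8.5389e-29
  L_Acoustic = 0.349435
  L_Cosmic = 0.628972
Posterior odds = (π_Cosmic·L_Cosmic) / (π_Acoustic·L_Acoustic) = (0.15·0.628972) / (0.21·0.349435) = 0.0943458 / 0.0733813 ≈ 1.286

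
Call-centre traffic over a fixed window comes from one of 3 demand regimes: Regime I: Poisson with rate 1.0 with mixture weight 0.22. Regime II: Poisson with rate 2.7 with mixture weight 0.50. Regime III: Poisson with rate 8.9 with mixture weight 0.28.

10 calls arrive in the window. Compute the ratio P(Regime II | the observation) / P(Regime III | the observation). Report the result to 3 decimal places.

The posterior odds equal the prior odds times the likelihood ratio: (P(Z=i)/P(Z=j))·(f_i(x)/f_j(x)).
Component likelihoods at x = 10 calls:
  f_I = 1.01378e-07
  f_II = 0.000381311
  f_III = 0.117197
Odds = (0.50/0.28) × (0.000381311/0.117197) = 1.78571 × 0.00325359 ≈ 0.006

0.006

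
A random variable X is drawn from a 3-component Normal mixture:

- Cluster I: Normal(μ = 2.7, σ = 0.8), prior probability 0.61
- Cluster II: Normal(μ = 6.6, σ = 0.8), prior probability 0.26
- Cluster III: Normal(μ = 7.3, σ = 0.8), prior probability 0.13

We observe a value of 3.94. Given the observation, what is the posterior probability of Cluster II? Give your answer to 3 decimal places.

Apply Bayes' rule: the posterior for each component is proportional to its prior times its likelihood at x.
Component likelihoods at x = 3.94:
  p_I = (1/(0.8·√(2π)))·exp(−(3.94−2.7)²/(2·0.8²)) = 0.498678·exp(-1.20125) = 0.150011
  p_II = (1/(0.8·√(2π)))·exp(−(3.94−6.6)²/(2·0.8²)) = 0.498678·exp(-5.52781) = 0.00198208
  p_III = (1/(0.8·√(2π)))·exp(−(3.94−7.3)²/(2·0.8²)) = 0.498678·exp(-8.82000) = 7.36788e-05
Unnormalised posteriors:
  π_I·p_I = 0.61 × 0.150011 = 0.0915069
  π_II·p_II = 0.26 × 0.00198208 = 0.000515341
  π_III·p_III = 0.13 × 7.36788e-05 = 9.57825e-06
Evidence: 0.0915069 + 0.000515341 + 9.57825e-06 = 0.0920318
Responsibility of Cluster II: 0.000515341 / 0.0920318 ≈ 0.006

0.006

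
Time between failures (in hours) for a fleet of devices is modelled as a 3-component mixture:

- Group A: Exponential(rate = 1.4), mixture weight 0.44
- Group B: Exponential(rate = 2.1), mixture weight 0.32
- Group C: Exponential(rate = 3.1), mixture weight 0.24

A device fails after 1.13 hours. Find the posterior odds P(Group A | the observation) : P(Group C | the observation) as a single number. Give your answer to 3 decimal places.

Posterior odds = (π_i f_i(x)) / (π_j f_j(x)); the normalising sum cancels.
Exponential densities:
  L_A = 1.4·e^(−1.4·1.13) = 1.4·e^(−1.5820) = 0.287789
  L_B = 2.1·e^(−2.1·1.13) = 2.1·e^(−2.3730) = 0.195721
  L_C = 3.1·e^(−3.1·1.13) = 3.1·e^(−3.5030) = 0.0933315
Odds = (0.44/0.24) × (0.287789/0.0933315) = 1.83333 × 3.08351 ≈ 5.653

5.653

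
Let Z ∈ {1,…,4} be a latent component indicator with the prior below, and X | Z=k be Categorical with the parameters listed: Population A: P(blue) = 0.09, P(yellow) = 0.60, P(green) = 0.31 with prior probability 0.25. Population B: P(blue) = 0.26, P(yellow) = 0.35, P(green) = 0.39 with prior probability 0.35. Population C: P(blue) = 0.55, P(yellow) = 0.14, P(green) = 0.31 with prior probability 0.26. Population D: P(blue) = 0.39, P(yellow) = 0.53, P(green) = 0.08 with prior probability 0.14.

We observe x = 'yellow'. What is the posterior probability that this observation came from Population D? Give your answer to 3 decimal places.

Apply Bayes' rule: the posterior for each component is proportional to its prior times its likelihood at x.
Component likelihoods at x = 'yellow':
  p_A = P(yellow | comp) = 0.60
  p_B = P(yellow | comp) = 0.35
  p_C = P(yellow | comp) = 0.14
  p_D = P(yellow | comp) = 0.53
Prior × likelihood for each component:
  P(Z=A)·p_A = 0.25 × 0.6 = 0.15
  P(Z=B)·p_B = 0.35 × 0.35 = 0.1225
  P(Z=C)·p_C = 0.26 × 0.14 = 0.0364
  P(Z=D)·p_D = 0.14 × 0.53 = 0.0742
Denominator: 0.15 + 0.1225 + 0.0364 + 0.0742 = 0.3831
So the posterior for Population D is 0.0742 / 0.3831 ≈ 0.194.

0.194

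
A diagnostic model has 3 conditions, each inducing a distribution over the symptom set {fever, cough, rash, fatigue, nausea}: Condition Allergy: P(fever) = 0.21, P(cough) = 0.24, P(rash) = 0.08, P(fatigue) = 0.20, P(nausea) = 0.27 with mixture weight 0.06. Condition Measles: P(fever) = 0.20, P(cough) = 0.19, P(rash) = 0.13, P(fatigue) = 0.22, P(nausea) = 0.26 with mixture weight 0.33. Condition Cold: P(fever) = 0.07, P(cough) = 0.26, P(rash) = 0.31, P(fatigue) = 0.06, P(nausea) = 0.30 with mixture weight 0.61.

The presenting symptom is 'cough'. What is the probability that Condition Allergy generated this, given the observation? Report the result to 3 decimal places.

By Bayes' theorem, P(k | x) = π_k f_k(x) / Σ_j π_j f_j(x).
Categorical probabilities:
  p_Allergy = P(cough | comp) = 0.24
  p_Measles = P(cough | comp) = 0.19
  p_Cold = P(cough | comp) = 0.26
Prior × likelihood for each component:
  π_Allergy·p_Allergy = 0.06 × 0.24 = 0.0144
  π_Measles·p_Measles = 0.33 × 0.19 = 0.0627
  π_Cold·p_Cold = 0.61 × 0.26 = 0.1586
Sum: 0.0144 + 0.0627 + 0.1586 = 0.2357
P(Condition Allergy | data) ≈ 0.061

0.061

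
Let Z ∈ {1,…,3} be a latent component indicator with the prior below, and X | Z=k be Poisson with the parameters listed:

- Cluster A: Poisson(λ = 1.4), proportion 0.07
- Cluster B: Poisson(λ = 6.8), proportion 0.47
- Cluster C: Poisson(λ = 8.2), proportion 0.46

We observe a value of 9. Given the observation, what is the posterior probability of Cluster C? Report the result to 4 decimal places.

By Bayes' theorem, P(k | x) = π_k f_k(x) / Σ_j π_j f_j(x).
Evaluate each component's likelihood at the observed value:
  f_A = e^(−1.4)·1.4^9/9! = 1.40403e-05
  f_B = e^(−6.8)·6.8^9/9! = 0.0954146
  f_C = e^(−8.2)·8.2^9/9! = 0.126866
Weight by the priors:
  π_A·f_A = 0.07 × 1.40403e-05 = 9.82822e-07
  π_B·f_B = 0.47 × 0.0954146 = 0.0448448
  π_C·f_C = 0.46 × 0.126866 = 0.0583586
Marginal: 9.82822e-07 + 0.0448448 + 0.0583586 = 0.103204
So the posterior for Cluster C is 0.0583586 / 0.103204 ≈ 0.5655.

0.5655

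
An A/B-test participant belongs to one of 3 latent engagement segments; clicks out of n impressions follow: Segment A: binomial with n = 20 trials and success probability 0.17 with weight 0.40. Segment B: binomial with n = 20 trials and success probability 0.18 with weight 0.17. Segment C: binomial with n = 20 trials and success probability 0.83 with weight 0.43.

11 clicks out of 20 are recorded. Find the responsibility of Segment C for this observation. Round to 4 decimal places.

0.9373

The responsibility of component k is π_k f_k(x) divided by Σ_j π_j f_j(x).
Binomial probabilities:
  L_A = C(20,11)·0.17^11·0.83^9 = 167960·3.42719e-09·0.18694 = 0.000107609
  L_B = C(20,11)·0.18^11·0.82^9 = 167960·6.42684e-09·0.16762 = 0.000180937
  L_C = C(20,11)·0.83^11·0.17^9 = 167960·0.128783·1.18588e-07 = 0.00256511
Prior × likelihood for each component:
  π_A·L_A = 0.40 × 0.000107609 = 4.30434e-05
  π_B·L_B = 0.17 × 0.000180937 = 3.07593e-05
  π_C·L_C = 0.43 × 0.00256511 = 0.001103
Normaliser: 4.30434e-05 + 3.07593e-05 + 0.001103 = 0.0011768
P(Segment C | the observation) = 0.001103 / 0.0011768 ≈ 0.9373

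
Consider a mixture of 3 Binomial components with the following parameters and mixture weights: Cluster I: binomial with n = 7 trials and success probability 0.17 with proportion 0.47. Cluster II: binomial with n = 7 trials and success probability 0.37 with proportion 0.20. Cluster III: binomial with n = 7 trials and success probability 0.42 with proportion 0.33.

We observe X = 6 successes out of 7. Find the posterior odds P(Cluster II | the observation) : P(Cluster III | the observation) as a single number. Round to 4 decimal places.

0.3077

Since P(k|x) ∝ w_k f_k(x), the posterior odds are w_i f_i(x) / (w_j f_j(x)).
Component likelihoods at x = 6 successes out of 7:
  L_I = 0.000140239
  L_II = 0.0113149
  L_III = 0.0222855
Posterior odds = (w_II·L_II) / (w_III·L_III) = (0.20·0.0113149) / (0.33·0.0222855) = 0.00226297 / 0.0073542 ≈ 0.3077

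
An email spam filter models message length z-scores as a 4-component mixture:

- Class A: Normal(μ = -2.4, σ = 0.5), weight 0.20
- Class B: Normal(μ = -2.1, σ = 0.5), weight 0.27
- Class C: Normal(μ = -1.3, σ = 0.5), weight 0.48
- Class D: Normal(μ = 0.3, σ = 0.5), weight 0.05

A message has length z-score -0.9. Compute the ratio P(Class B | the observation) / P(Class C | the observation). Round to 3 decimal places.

0.043

Since P(k|x) ∝ π_k f_k(x), the posterior odds are π_i f_i(x) / (π_j f_j(x)).
Normal densities:
  L_A = (1/(0.5·√(2π)))·exp(−(-0.9−-2.4)²/(2·0.5²)) = 0.797885·exp(-4.50000) = 0.0088637
  L_B = (1/(0.5·√(2π)))·exp(−(-0.9−-2.1)²/(2·0.5²)) = 0.797885·exp(-2.88000) = 0.0447891
  L_C = (1/(0.5·√(2π)))·exp(−(-0.9−-1.3)²/(2·0.5²)) = 0.797885·exp(-0.32000) = 0.579383
  L_D = (1/(0.5·√(2π)))·exp(−(-0.9−0.3)²/(2·0.5²)) = 0.797885·exp(-2.88000) = 0.0447891
Odds = (0.27/0.48) × (0.0447891/0.579383) = 0.5625 × 0.0773047 ≈ 0.043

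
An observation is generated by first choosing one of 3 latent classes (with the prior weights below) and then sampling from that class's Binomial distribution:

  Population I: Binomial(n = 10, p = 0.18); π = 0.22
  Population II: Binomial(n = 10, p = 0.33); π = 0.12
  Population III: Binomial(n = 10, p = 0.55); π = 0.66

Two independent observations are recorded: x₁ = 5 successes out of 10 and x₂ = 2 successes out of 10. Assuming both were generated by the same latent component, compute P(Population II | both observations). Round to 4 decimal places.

P(component k | x) = π_k·f_k(x) / marginal(x), where marginal(x) = Σ_j π_j·f_j(x).
Since both observations come from the same component, the likelihood for component k is f_k(x₁)·f_k(x₂).
  f_I = [C(10,5)·0.18^5·0.82^5 = 252·0.000188957·0.37074 = 0.0176536] × [0.298036] = 0.00526139
  f_II = [C(10,5)·0.33^5·0.67^5 = 252·0.00391354·0.135013 = 0.133151] × [0.198993] = 0.0264962
  f_III = [C(10,5)·0.55^5·0.45^5 = 252·0.0503284·0.0184528 = 0.234033] × [0.0228896] = 0.00535691
Unnormalised posteriors:
  π_I·f_I = 0.22 × 0.00526139 = 0.00115751
  π_II·f_II = 0.12 × 0.0264962 = 0.00317954
  π_III·f_III = 0.66 × 0.00535691 = 0.00353556
Sum: 0.00115751 + 0.00317954 + 0.00353556 = 0.00787261
Responsibility of Population II: 0.00317954 / 0.00787261 ≈ 0.4039

0.4039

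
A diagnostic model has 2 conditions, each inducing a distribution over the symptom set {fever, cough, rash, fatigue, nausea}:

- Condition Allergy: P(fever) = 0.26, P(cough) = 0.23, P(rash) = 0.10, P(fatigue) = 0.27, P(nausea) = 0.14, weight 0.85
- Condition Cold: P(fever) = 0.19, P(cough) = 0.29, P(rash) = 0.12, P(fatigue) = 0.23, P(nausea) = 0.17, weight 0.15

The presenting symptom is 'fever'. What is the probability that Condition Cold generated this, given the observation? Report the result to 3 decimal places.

0.114

Apply Bayes' rule: the posterior for each component is proportional to its prior times its likelihood at x.
Evaluate each component's likelihood at the observed value:
  p_Allergy = 0.26
  p_Cold = 0.19
Weight by the priors:
  π_Allergy·p_Allergy = 0.85 × 0.26 = 0.221
  π_Cold·p_Cold = 0.15 × 0.19 = 0.0285
Evidence: 0.221 + 0.0285 = 0.2495
Responsibility of Condition Cold: 0.0285 / 0.2495 ≈ 0.114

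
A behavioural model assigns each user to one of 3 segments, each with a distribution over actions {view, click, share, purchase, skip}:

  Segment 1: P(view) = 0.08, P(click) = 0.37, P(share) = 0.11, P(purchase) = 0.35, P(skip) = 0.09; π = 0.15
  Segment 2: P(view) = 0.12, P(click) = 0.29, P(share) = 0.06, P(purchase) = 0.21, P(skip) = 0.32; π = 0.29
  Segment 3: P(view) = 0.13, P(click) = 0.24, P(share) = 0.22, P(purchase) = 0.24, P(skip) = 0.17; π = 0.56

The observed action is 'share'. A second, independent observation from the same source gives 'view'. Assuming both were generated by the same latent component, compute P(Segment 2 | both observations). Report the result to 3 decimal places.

Apply Bayes' rule: the posterior for each component is proportional to its prior times its likelihood at x.
Since both observations come from the same component, the likelihood for component k is f_k(x₁)·f_k(x₂).
  f_1 = [0.11] × [0.08] = 0.0088
  f_2 = [0.06] × [0.12] = 0.0072
  f_3 = [0.22] × [0.13] = 0.0286
Weight by the priors:
  π_1·f_1 = 0.15 × 0.0088 = 0.00132
  π_2·f_2 = 0.29 × 0.0072 = 0.002088
  π_3·f_3 = 0.56 × 0.0286 = 0.016016
Sum: 0.00132 + 0.002088 + 0.016016 = 0.019424
P(Segment 2 | x) = 0.002088 / 0.019424 ≈ 0.107

0.107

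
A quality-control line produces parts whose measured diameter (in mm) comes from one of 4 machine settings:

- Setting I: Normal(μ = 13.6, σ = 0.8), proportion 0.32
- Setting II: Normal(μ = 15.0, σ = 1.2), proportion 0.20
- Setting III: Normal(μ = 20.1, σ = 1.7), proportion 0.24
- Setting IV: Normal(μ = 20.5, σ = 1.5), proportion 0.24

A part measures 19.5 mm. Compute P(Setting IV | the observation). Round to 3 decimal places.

Apply Bayes' rule: the posterior for each component is proportional to its prior times its likelihood at x.
Component likelihoods at x = 19.5 mm:
  p_I = (1/(0.8·√(2π)))·exp(−(19.5−13.6)²/(2·0.8²)) = 0.498678·exp(-27.19531) = 7.70985e-13
  p_II = (1/(1.2·√(2π)))·exp(−(19.5−15.0)²/(2·1.2²)) = 0.332452·exp(-7.03125) = 0.00029383
  p_III = (1/(1.7·√(2π)))·exp(−(19.5−20.1)²/(2·1.7²)) = 0.234672·exp(-0.06228) = 0.220502
  p_IV = (1/(1.5·√(2π)))·exp(−(19.5−20.5)²/(2·1.5²)) = 0.265962·exp(-0.22222) = 0.212965
Multiply by the mixture weights:
  P(Z=I)·p_I = 0.32 × 7.70985e-13 = 2.46715e-13
  P(Z=II)·p_II = 0.20 × 0.00029383 = 5.87659e-05
  P(Z=III)·p_III = 0.24 × 0.220502 = 0.0529204
  P(Z=IV)·p_IV = 0.24 × 0.212965 = 0.0511117
Marginal: 2.46715e-13 + 5.87659e-05 + 0.0529204 + 0.0511117 = 0.104091
Responsibility of Setting IV: 0.0511117 / 0.104091 ≈ 0.491

0.491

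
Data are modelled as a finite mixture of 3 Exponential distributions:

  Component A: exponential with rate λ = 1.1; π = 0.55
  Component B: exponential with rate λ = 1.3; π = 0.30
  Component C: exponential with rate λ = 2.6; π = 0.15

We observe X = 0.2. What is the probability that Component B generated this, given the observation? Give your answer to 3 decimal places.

0.295

Posterior ∝ prior × likelihood, so P(k | x) ∝ w_k f_k(x); normalise over all components.
Evaluate each component's likelihood at the observed value:
  f_A = 1.1·e^(−1.1·0.2) = 1.1·e^(−0.2200) = 0.882771
  f_B = 1.3·e^(−1.3·0.2) = 1.3·e^(−0.2600) = 1.00237
  f_C = 2.6·e^(−2.6·0.2) = 2.6·e^(−0.5200) = 1.54575
Prior × likelihood for each component:
  w_A·f_A = 0.55 × 0.882771 = 0.485524
  w_B·f_B = 0.30 × 1.00237 = 0.30071
  w_C·f_C = 0.15 × 1.54575 = 0.231863
Sum: 0.485524 + 0.30071 + 0.231863 = 1.0181
Responsibility of Component B: 0.30071 / 1.0181 ≈ 0.295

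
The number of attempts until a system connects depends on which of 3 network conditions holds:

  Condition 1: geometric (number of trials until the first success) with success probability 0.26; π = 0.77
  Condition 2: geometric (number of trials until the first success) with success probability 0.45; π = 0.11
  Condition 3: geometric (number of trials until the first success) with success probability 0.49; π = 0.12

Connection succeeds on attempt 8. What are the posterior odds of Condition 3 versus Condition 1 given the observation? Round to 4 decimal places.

Only the two components matter; the odds are (P(Z=i) f_i(x)) / (P(Z=j) f_j(x)).
Component likelihoods at x = 8:
  p_1 = 0.0315933
  p_2 = 0.00685096
  p_3 = 0.00439731
Posterior odds = (P(Z=3)·p_3) / (P(Z=1)·p_1) = (0.12·0.00439731) / (0.77·0.0315933) = 0.000527677 / 0.0243269 ≈ 0.0217

0.0217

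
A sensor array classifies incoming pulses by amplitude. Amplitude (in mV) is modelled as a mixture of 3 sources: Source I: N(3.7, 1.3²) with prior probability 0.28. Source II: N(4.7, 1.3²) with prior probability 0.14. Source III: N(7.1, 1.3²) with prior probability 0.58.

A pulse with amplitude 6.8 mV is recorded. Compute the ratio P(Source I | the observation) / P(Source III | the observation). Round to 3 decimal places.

0.029

The posterior odds equal the prior odds times the likelihood ratio: (P(Z=i)/P(Z=j))·(f_i(x)/f_j(x)).
Normal densities:
  f_I = (1/(1.3·√(2π)))·exp(−(6.8−3.7)²/(2·1.3²)) = 0.306879·exp(-2.84320) = 0.0178724
  f_II = (1/(1.3·√(2π)))·exp(−(6.8−4.7)²/(2·1.3²)) = 0.306879·exp(-1.30473) = 0.0832392
  f_III = (1/(1.3·√(2π)))·exp(−(6.8−7.1)²/(2·1.3²)) = 0.306879·exp(-0.02663) = 0.298815
0.00500427 / 0.173313 ≈ 0.029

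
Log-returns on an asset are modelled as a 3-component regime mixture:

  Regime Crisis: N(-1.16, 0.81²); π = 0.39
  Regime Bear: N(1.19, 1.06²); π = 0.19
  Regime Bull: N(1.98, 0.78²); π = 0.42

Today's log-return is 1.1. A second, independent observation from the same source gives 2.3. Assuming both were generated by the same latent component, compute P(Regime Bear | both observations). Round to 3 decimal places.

0.225

Posterior ∝ prior × likelihood, so P(k | x) ∝ w_k f_k(x); normalise over all components.
Since both observations come from the same component, the likelihood for component k is f_k(x₁)·f_k(x₂).
  p_Crisis = [(1/(0.81·√(2π)))·exp(−(1.1−-1.16)²/(2·0.81²)) = 0.492521·exp(-3.89239) = 0.0100457] × [5.37309e-05] = 5.39764e-07
  p_Bear = [(1/(1.06·√(2π)))·exp(−(1.1−1.19)²/(2·1.06²)) = 0.376361·exp(-0.00360) = 0.375006] × [0.217515] = 0.0815694
  p_Bull = [(1/(0.78·√(2π)))·exp(−(1.1−1.98)²/(2·0.78²)) = 0.511464·exp(-0.63642) = 0.270658] × [0.470183] = 0.127259
Unnormalised posteriors:
  w_Crisis·p_Crisis = 0.39 × 5.39764e-07 = 2.10508e-07
  w_Bear·p_Bear = 0.19 × 0.0815694 = 0.0154982
  w_Bull·p_Bull = 0.42 × 0.127259 = 0.0534487
Marginal: 2.10508e-07 + 0.0154982 + 0.0534487 = 0.0689471
Responsibility of Regime Bear: 0.0154982 / 0.0689471 ≈ 0.225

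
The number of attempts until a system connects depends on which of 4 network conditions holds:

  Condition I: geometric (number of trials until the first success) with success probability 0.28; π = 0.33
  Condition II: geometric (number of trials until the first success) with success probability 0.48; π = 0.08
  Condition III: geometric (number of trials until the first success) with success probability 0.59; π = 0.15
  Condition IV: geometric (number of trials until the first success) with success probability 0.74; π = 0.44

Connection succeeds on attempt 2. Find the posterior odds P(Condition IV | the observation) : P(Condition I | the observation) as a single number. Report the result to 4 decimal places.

1.2725

The posterior odds equal the prior odds times the likelihood ratio: (π_i/π_j)·(f_i(x)/f_j(x)).
Component likelihoods at x = 2:
  p_I = 0.2016
  p_II = 0.2496
  p_III = 0.2419
  p_IV = 0.1924
0.084656 / 0.066528 ≈ 1.2725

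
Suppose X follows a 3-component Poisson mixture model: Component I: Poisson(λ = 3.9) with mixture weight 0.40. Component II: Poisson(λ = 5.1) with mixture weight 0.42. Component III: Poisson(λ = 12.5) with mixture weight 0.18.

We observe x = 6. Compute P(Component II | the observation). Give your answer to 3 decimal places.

0.592

P(component k | x) = P(Z=k)·f_k(x) / marginal(x), where marginal(x) = Σ_j P(Z=j)·f_j(x).
Evaluate each component's likelihood at the observed value:
  f_I = 0.0989251
  f_II = 0.149
  f_III = 0.0197445
Multiply by the mixture weights:
  P(Z=I)·f_I = 0.40 × 0.0989251 = 0.0395701
  P(Z=II)·f_II = 0.42 × 0.149 = 0.0625801
  P(Z=III)·f_III = 0.18 × 0.0197445 = 0.00355401
Evidence: 0.0395701 + 0.0625801 + 0.00355401 = 0.105704
Responsibility of Component II: 0.0625801 / 0.105704 ≈ 0.592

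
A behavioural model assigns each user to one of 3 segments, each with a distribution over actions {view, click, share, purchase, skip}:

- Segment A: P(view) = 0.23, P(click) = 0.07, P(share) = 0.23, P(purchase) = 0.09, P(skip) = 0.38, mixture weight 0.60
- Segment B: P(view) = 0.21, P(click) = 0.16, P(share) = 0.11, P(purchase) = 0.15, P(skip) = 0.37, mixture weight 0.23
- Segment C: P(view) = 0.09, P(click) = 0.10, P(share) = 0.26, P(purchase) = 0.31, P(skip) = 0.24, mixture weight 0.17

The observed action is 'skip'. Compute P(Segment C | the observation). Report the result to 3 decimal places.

0.115

P(component k | x) = π_k·f_k(x) / marginal(x), where marginal(x) = Σ_j π_j·f_j(x).
Evaluate each component's likelihood at the observed value:
  p_A = 0.38
  p_B = 0.37
  p_C = 0.24
Prior × likelihood for each component:
  π_A·p_A = 0.60 × 0.38 = 0.228
  π_B·p_B = 0.23 × 0.37 = 0.0851
  π_C·p_C = 0.17 × 0.24 = 0.0408
Normaliser: 0.228 + 0.0851 + 0.0408 = 0.3539
Responsibility of Segment C: 0.0408 / 0.3539 ≈ 0.115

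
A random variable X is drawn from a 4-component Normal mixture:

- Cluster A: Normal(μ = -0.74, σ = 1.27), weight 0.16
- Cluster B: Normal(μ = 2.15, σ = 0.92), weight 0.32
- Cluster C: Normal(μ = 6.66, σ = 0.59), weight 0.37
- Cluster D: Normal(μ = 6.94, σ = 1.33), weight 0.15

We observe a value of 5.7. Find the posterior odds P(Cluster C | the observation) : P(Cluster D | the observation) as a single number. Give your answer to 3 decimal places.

2.285

The posterior odds equal the prior odds times the likelihood ratio: (w_i/w_j)·(f_i(x)/f_j(x)).
Component likelihoods at x = 5.7:
  p_A = 8.19315e-07
  p_B = 0.000253455
  p_C = 0.179952
  p_D = 0.194225
Odds = (0.37/0.15) × (0.179952/0.194225) = 2.46667 × 0.926515 ≈ 2.285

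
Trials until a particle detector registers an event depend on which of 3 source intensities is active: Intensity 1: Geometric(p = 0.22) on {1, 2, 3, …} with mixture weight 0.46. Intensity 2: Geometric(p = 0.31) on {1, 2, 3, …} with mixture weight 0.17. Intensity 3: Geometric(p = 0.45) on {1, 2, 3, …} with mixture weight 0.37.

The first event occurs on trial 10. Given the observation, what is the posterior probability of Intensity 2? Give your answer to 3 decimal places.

0.139

By Bayes' theorem, P(k | x) = π_k f_k(x) / Σ_j π_j f_j(x).
Geometric probabilities:
  L_1 = 0.22·(1−0.22)^9 = 0.22·0.106869 = 0.0235112
  L_2 = 0.31·(1−0.31)^9 = 0.31·0.0354521 = 0.0109901
  L_3 = 0.45·(1−0.45)^9 = 0.45·0.00460537 = 0.00207241
Multiply by the mixture weights:
  π_1·L_1 = 0.46 × 0.0235112 = 0.0108151
  π_2·L_2 = 0.17 × 0.0109901 = 0.00186833
  π_3·L_3 = 0.37 × 0.00207241 = 0.000766794
Evidence: 0.0108151 + 0.00186833 + 0.000766794 = 0.0134503
So the posterior for Intensity 2 is 0.00186833 / 0.0134503 ≈ 0.139.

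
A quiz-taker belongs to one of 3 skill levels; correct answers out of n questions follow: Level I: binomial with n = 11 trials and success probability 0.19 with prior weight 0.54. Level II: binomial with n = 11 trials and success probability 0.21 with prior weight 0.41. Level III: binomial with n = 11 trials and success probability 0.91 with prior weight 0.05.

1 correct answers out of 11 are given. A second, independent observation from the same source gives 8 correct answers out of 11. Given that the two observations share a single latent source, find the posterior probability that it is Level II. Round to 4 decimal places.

P(component k | x) = π_k·f_k(x) / marginal(x), where marginal(x) = Σ_j π_j·f_j(x).
Since both observations come from the same component, the likelihood for component k is f_k(x₁)·f_k(x₂).
  L_I = [C(11,1)·0.19^1·0.81^10 = 11·0.19·0.121577 = 0.254095] × [0.000148925] = 3.78411e-05
  L_II = [C(11,1)·0.21^1·0.79^10 = 11·0.21·0.0946828 = 0.218717] × [0.000307694] = 6.7298e-05
  L_III = [C(11,1)·0.91^1·0.09^10 = 11·0.91·3.48678e-11 = 3.49027e-10] × [0.0565643] = 1.97425e-11
Prior × likelihood for each component:
  π_I·L_I = 0.54 × 3.78411e-05 = 2.04342e-05
  π_II·L_II = 0.41 × 6.7298e-05 = 2.75922e-05
  π_III·L_III = 0.05 × 1.97425e-11 = 9.87124e-13
Marginal: 2.04342e-05 + 2.75922e-05 + 9.87124e-13 = 4.80264e-05
Responsibility of Level II: 2.75922e-05 / 4.80264e-05 ≈ 0.5745

0.5745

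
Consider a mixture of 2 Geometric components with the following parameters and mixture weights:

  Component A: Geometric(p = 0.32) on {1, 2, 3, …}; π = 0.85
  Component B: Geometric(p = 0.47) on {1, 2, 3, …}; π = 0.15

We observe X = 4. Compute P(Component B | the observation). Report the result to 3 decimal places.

Posterior ∝ prior × likelihood, so P(k | x) ∝ π_k f_k(x); normalise over all components.
Component likelihoods at x = 4:
  f_A = 0.100618
  f_B = 0.0699722
Unnormalised posteriors:
  π_A·f_A = 0.85 × 0.100618 = 0.0855255
  π_B·f_B = 0.15 × 0.0699722 = 0.0104958
Evidence: 0.0855255 + 0.0104958 = 0.0960213
Responsibility of Component B: 0.0104958 / 0.0960213 ≈ 0.109

0.109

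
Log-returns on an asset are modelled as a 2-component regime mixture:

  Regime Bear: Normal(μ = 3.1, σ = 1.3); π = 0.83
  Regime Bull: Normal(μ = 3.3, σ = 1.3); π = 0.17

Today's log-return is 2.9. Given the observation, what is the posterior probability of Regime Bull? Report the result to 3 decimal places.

The responsibility of component k is w_k f_k(x) divided by Σ_j w_j f_j(x).
Evaluate each component's likelihood at the observed value:
  L_Bear = (1/(1.3·√(2π)))·exp(−(2.9−3.1)²/(2·1.3²)) = 0.306879·exp(-0.01183) = 0.303268
  L_Bull = (1/(1.3·√(2π)))·exp(−(2.9−3.3)²/(2·1.3²)) = 0.306879·exp(-0.04734) = 0.29269
Prior × likelihood for each component:
  w_Bear·L_Bear = 0.83 × 0.303268 = 0.251713
  w_Bull·L_Bull = 0.17 × 0.29269 = 0.0497574
Sum: 0.251713 + 0.0497574 = 0.30147
P(Regime Bull | x) ≈ 0.165

0.165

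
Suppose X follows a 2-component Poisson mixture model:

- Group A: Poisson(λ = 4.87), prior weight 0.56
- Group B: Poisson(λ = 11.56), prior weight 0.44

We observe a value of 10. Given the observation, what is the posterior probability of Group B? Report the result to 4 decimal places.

0.8473

P(component k | x) = π_k·f_k(x) / marginal(x), where marginal(x) = Σ_j π_j·f_j(x).
Component likelihoods at x = 10:
  p_A = e^(−4.87)·4.87^10/10! = 0.0158676
  p_B = e^(−11.56)·11.56^10/10! = 0.112039
Prior × likelihood for each component:
  π_A·p_A = 0.56 × 0.0158676 = 0.00888588
  π_B·p_B = 0.44 × 0.112039 = 0.0492974
Marginal: 0.00888588 + 0.0492974 = 0.0581833
So the posterior for Group B is 0.0492974 / 0.0581833 ≈ 0.8473.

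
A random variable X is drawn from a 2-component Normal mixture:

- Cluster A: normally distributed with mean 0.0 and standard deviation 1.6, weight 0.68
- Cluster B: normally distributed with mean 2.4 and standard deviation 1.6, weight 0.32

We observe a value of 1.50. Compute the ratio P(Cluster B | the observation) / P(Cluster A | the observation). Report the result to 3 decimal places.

Since P(k|x) ∝ P(Z=k) f_k(x), the posterior odds are P(Z=i) f_i(x) / (P(Z=j) f_j(x)).
Evaluate each component's likelihood at the observed value:
  L_A = 0.160671
  L_B = 0.212855
Odds = (0.32/0.68) × (0.212855/0.160671) = 0.470588 × 1.32478 ≈ 0.623

0.623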